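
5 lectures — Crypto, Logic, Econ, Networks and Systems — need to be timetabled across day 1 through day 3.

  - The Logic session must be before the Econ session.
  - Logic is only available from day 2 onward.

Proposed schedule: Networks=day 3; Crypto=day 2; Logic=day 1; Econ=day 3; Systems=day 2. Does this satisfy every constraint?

Logic is only available from day 2 onward — violated.
The Logic session must be before the Econ session — holds.

No. Logic is only available from day 2 onward is not satisfied.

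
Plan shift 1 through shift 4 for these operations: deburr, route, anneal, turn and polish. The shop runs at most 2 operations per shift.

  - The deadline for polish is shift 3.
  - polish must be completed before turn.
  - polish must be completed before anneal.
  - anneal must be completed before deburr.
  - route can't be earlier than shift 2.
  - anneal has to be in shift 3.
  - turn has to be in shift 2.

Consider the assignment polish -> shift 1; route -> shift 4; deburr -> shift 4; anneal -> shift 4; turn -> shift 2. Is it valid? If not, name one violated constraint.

No. The shop runs at most 2 operations per shift is not satisfied.

The deadline for polish is shift 3 — holds.
route can't be earlier than shift 2 — holds.
anneal has to be in shift 3 — violated.
The shop runs at most 2 operations per shift — violated.
anneal must be completed before deburr — violated.
polish must be completed before anneal — holds.
polish must be completed before turn — holds.
turn has to be in shift 2 — holds.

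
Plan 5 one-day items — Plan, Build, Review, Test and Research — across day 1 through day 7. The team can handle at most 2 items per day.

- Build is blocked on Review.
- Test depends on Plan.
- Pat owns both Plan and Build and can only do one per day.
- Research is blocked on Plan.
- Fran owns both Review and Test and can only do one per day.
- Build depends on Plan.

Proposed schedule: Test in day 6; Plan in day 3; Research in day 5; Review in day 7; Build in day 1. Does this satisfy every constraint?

No — it violates: Build is blocked on Review

Fran owns both Review and Test and can only do one per day — holds.
The team can handle at most 2 items per day — holds.
Research is blocked on Plan — holds.
Build is blocked on Review — violated.
Pat owns both Plan and Build and can only do one per day — holds.
Build depends on Plan — violated.
Test depends on Plan — holds.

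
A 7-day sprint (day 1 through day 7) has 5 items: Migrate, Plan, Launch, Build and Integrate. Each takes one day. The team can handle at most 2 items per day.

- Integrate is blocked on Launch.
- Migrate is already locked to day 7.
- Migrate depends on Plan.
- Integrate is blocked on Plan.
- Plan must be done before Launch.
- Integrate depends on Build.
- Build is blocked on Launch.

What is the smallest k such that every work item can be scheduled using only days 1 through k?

7 days

The precedence chain requires at least 4 distinct days.
With at most 2 per day and 5 work items, at least 3 days are needed.
Migrate can't be placed before day 7, so the schedule must run through at least day 7.
7 works (last occupied day: day 7): for example Integrate=day 4; Migrate=day 7; Launch=day 2; Plan=day 1; Build=day 3.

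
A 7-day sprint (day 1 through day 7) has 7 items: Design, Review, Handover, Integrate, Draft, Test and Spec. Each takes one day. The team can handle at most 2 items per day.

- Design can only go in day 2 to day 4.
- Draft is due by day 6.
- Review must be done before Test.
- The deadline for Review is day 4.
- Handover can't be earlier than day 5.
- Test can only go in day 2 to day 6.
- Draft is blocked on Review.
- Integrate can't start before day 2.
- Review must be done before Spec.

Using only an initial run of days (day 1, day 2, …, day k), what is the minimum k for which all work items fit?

The precedence chain requires at least 2 distinct days.
With at most 2 per day and 7 work items, at least 4 days are needed.
Handover can't be placed before day 5, so the schedule must run through at least day 5.
5 works (last occupied day: day 5): for example Spec -> day 4; Handover -> day 5; Integrate -> day 3; Review -> day 1; Design -> day 2; Test -> day 2; Draft -> day 3.

5 days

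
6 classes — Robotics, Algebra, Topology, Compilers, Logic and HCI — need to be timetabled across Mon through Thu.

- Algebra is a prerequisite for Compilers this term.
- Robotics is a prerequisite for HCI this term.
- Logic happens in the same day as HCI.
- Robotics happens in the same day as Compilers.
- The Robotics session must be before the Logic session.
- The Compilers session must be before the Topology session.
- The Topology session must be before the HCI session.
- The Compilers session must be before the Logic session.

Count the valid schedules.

Enumerating: Logic in Thu, HCI in Thu, Algebra in Mon, Topology in Wed, Robotics in Tue, Compilers in Tue.

1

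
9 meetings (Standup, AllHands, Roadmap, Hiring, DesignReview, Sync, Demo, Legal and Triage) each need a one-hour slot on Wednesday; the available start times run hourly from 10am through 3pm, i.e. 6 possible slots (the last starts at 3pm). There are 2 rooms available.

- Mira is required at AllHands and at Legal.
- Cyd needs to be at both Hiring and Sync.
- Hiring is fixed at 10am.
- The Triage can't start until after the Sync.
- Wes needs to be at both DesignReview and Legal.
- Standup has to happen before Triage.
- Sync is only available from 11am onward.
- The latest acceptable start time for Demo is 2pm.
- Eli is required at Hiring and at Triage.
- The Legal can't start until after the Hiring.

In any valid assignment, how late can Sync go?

Sync is available from 11am; downstream work caps Sync at 2pm.
Sync at 2pm is achievable: Legal=11am; Demo=10am; Roadmap=12pm; Standup=11am; DesignReview=1pm; Triage=3pm; Hiring=10am; Sync=2pm; AllHands=12pm.

2pm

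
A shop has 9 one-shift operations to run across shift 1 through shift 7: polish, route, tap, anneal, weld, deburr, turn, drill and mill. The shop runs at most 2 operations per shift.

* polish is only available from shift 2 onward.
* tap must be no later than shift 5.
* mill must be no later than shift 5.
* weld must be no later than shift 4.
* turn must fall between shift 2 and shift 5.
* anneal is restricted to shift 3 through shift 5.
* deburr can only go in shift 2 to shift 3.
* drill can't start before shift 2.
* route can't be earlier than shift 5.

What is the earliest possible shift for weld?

Weld's own window allows nothing later than shift 4.
weld at shift 1 is achievable: route in shift 5, drill in shift 4, anneal in shift 3, mill in shift 3, turn in shift 2, polish in shift 4, deburr in shift 2, tap in shift 1, weld in shift 1.

shift 1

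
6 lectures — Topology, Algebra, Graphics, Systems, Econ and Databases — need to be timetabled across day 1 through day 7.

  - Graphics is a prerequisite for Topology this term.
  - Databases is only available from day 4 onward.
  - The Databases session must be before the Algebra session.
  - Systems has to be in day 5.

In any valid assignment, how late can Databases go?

Databases is available from day 4; downstream work caps Databases at day 6.
Databases at day 6 is achievable: Databases in day 6; Econ in day 1; Systems in day 5; Topology in day 2; Graphics in day 1; Algebra in day 7.

day 6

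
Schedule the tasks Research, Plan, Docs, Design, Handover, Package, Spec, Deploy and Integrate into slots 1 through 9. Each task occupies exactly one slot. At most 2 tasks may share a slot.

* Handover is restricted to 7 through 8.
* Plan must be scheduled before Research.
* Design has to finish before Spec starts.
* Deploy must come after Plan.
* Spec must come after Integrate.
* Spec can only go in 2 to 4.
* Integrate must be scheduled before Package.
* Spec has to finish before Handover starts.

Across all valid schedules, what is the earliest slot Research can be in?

Precedence pushes Research to at least 2.
Research at 2 is achievable: Integrate in 1; Design in 2; Deploy in 4; Spec in 3; Package in 3; Handover in 7; Plan in 1; Research in 2; Docs in 4.

2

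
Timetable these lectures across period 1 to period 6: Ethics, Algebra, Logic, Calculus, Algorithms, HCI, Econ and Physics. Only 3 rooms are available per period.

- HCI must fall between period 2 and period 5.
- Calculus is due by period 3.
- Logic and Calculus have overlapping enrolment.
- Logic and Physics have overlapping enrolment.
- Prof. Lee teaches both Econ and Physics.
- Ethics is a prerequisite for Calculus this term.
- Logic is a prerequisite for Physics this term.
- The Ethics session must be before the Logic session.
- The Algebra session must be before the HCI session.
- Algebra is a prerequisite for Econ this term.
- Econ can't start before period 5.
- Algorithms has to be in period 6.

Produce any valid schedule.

Algorithms in period 6, Algebra in period 1, Calculus in period 2, Econ in period 5, Logic in period 3, Ethics in period 1, Physics in period 4, HCI in period 2

Checking: Ethics(period 1) before Logic(period 3); Ethics(period 1) before Calculus(period 2); Algebra(period 1) before Econ(period 5); Algebra(period 1) before HCI(period 2); Logic(period 3) before Physics(period 4); Logic(period 3) != Physics(period 4); Econ(period 5) != Physics(period 4); Logic(period 3) != Calculus(period 2); Algorithms=period 6 in [period 6,period 6]; Econ=period 5 in [period 5,period 6]; Calculus=period 2 in [period 1,period 3]; HCI=period 2 in [period 2,period 5]; max 2 per period (cap 3).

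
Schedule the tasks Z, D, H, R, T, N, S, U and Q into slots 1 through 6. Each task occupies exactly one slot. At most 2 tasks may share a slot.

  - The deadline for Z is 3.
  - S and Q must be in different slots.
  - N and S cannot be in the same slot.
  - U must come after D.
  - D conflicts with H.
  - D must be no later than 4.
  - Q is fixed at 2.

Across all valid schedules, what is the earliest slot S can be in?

S at 1 is achievable: N -> 5; Q -> 2; R -> 4; S -> 1; D -> 2; T -> 4; U -> 3; Z -> 1; H -> 3.

1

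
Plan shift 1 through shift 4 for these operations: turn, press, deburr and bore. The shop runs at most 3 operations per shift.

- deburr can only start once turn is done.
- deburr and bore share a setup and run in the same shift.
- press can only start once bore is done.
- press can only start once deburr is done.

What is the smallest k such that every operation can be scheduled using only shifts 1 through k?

The precedence chain requires at least 3 distinct shifts.
With at most 3 per shift and 4 operations, at least 2 shifts are needed.
3 works (last occupied shift: shift 3): for example press in shift 3; deburr in shift 2; bore in shift 2; turn in shift 1.

3 shifts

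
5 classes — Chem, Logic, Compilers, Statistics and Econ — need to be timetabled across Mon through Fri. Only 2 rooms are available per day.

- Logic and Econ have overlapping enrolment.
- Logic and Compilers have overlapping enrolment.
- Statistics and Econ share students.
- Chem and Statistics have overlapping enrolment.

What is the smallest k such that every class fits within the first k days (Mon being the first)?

With at most 2 per day and 5 classes, at least 3 days are needed.
3 works (last occupied day: Wed): for example Econ=Wed; Compilers=Tue; Logic=Mon; Chem=Mon; Statistics=Tue.

3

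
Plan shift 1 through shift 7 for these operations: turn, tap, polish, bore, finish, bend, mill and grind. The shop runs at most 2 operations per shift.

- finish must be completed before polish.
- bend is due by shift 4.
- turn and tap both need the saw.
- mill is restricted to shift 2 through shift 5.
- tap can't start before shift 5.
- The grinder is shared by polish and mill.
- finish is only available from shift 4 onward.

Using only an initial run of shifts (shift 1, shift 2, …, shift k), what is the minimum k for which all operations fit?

The precedence chain requires at least 2 distinct shifts.
With at most 2 per shift and 8 operations, at least 4 shifts are needed.
tap can't be placed before shift 5, so the schedule must run through at least shift 5.
5 works (last occupied shift: shift 5): for example turn -> shift 1, grind -> shift 3, tap -> shift 5, finish -> shift 4, polish -> shift 5, bend -> shift 1, bore -> shift 2, mill -> shift 2.

5 shifts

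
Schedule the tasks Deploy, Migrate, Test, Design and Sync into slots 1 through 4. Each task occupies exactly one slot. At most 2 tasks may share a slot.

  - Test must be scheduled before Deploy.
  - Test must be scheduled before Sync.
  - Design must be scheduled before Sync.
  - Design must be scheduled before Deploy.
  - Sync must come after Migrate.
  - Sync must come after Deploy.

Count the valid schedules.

Splitting on Deploy: it can be 2 (3), 3 (10). Listing each branch's schedules as (Migrate, Test, Design, Sync):
Deploy=2: (2,1,1,3) (2,1,1,4) (3,1,1,4) — 3.
Deploy=3: (1,1,2,4) (1,2,1,4) (1,2,2,4) (2,1,1,4) (2,1,2,4) (2,2,1,4) (3,1,1,4) (3,1,2,4) (3,2,1,4) (3,2,2,4) — 10.
Summing: 3 + 10 = 13.

13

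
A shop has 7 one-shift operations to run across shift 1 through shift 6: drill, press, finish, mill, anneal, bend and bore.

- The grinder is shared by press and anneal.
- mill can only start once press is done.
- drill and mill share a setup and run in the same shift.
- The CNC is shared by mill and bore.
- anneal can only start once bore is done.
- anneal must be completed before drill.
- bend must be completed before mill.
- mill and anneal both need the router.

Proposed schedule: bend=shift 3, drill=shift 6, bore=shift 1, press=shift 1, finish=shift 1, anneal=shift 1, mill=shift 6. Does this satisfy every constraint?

drill and mill share a setup and run in the same shift — holds.
mill and anneal both need the router — holds.
The CNC is shared by mill and bore — holds.
The grinder is shared by press and anneal — violated.
anneal can only start once bore is done — violated.
anneal must be completed before drill — holds.
bend must be completed before mill — holds.
mill can only start once press is done — holds.

No. The grinder is shared by press and anneal is not satisfied.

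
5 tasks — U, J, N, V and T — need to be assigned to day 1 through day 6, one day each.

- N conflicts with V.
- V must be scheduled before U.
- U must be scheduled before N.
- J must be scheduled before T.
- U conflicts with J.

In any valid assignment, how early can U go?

day 2

Precedence pushes U to at least day 2; downstream work caps U at day 5.
U at day 2 is achievable: N -> day 3; T -> day 2; U -> day 2; J -> day 1; V -> day 1.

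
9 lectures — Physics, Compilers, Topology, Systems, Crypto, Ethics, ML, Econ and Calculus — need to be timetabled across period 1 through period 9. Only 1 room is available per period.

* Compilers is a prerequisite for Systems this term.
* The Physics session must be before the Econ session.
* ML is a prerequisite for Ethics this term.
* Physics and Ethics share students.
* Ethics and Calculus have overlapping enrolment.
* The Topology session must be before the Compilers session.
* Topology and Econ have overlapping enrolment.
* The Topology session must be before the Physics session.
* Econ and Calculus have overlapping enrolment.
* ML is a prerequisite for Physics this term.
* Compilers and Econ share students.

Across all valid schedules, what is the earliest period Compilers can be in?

Precedence pushes Compilers to at least period 2; downstream work caps Compilers at period 8.
Compilers at period 2 is achievable: Econ in period 7, Topology in period 1, ML in period 3, Compilers in period 2, Physics in period 4, Calculus in period 9, Ethics in period 6, Crypto in period 8, Systems in period 5.

period 2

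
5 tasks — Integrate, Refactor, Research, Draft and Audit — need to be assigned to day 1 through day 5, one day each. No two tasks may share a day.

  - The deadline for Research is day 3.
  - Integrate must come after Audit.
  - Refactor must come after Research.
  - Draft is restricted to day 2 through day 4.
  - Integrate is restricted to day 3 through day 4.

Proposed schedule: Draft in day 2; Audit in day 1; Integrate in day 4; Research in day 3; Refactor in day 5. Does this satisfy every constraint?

Integrate is restricted to day 3 through day 4 — holds.
Draft is restricted to day 2 through day 4 — holds.
The deadline for Research is day 3 — holds.
No two tasks may share a day — holds.
Refactor must come after Research — holds.
Integrate must come after Audit — holds.

Yes, all constraints hold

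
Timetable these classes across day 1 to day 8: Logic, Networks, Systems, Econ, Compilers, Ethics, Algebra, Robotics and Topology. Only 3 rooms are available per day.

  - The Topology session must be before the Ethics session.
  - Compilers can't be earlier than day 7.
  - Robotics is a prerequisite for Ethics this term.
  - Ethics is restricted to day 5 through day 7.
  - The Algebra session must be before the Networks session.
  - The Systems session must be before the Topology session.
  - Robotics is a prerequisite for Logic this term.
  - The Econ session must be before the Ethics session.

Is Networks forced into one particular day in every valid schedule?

Networks can be day 2 (e.g. Algebra -> day 1, Econ -> day 3, Topology -> day 2, Networks -> day 2, Ethics -> day 5, Robotics -> day 1, Logic -> day 2, Compilers -> day 7, Systems -> day 1) or day 3 (e.g. Systems in day 1, Networks in day 3, Algebra in day 2, Robotics in day 1, Ethics in day 5, Logic in day 2, Topology in day 2, Compilers in day 7, Econ in day 1).

No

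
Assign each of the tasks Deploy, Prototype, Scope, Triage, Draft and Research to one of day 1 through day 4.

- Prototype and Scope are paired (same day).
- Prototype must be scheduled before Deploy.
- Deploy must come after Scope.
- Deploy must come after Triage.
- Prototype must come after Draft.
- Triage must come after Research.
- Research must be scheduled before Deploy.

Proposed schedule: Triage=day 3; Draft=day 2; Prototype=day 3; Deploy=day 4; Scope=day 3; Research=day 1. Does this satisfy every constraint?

Valid

Triage must come after Research — holds.
Research must be scheduled before Deploy — holds.
Prototype must be scheduled before Deploy — holds.
Prototype and Scope are paired (same day) — holds.
Deploy must come after Triage — holds.
Deploy must come after Scope — holds.
Prototype must come after Draft — holds.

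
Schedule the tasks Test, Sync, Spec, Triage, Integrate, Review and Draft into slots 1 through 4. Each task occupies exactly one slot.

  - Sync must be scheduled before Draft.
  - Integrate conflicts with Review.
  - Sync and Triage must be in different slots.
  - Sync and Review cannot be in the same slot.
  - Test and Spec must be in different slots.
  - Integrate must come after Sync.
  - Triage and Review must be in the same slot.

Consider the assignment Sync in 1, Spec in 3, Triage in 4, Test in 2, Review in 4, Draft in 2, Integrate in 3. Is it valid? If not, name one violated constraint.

Integrate conflicts with Review — holds.
Sync and Triage must be in different slots — holds.
Test and Spec must be in different slots — holds.
Integrate must come after Sync — holds.
Sync must be scheduled before Draft — holds.
Sync and Review cannot be in the same slot — holds.
Triage and Review must be in the same slot — holds.

Yes, all constraints hold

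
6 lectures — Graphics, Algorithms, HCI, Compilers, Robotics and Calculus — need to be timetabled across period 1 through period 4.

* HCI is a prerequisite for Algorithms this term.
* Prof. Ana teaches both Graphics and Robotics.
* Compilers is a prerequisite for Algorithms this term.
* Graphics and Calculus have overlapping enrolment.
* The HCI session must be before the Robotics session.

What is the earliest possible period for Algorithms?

period 2

Precedence pushes Algorithms to at least period 2.
Algorithms at period 2 is achievable: HCI=period 1, Compilers=period 1, Algorithms=period 2, Robotics=period 2, Graphics=period 1, Calculus=period 2.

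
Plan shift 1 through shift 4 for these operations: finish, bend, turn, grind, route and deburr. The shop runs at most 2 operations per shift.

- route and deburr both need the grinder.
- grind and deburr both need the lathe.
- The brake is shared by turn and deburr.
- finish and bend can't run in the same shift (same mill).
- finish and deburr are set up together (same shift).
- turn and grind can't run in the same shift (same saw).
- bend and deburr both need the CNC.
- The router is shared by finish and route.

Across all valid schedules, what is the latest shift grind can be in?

shift 4

grind at shift 4 is achievable: finish=shift 1; turn=shift 2; bend=shift 2; route=shift 3; grind=shift 4; deburr=shift 1.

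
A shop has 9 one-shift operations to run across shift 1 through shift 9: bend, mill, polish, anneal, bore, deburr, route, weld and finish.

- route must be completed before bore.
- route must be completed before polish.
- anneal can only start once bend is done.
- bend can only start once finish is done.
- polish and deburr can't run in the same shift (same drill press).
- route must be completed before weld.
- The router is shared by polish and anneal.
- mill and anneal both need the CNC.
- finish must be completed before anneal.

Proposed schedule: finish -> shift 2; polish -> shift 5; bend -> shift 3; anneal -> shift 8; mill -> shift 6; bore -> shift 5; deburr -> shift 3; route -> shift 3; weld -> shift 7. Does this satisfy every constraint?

Yes, all constraints hold

route must be completed before weld — holds.
The router is shared by polish and anneal — holds.
anneal can only start once bend is done — holds.
finish must be completed before anneal — holds.
polish and deburr can't run in the same shift (same drill press) — holds.
mill and anneal both need the CNC — holds.
route must be completed before polish — holds.
bend can only start once finish is done — holds.
route must be completed before bore — holds.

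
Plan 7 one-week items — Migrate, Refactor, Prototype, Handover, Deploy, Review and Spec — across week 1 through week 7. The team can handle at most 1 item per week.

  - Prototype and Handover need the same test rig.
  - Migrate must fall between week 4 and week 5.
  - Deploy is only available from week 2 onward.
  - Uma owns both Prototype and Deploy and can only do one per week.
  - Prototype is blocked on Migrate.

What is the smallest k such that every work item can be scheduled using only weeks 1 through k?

The precedence chain requires at least 2 distinct weeks.
With at most 1 per week and 7 work items, at least 7 weeks are needed.
Propagating the time windows through the other constraints, Prototype can't land before week 5, so the schedule must run through at least week 5.
7 works (last occupied week: week 7): for example Spec -> week 7, Prototype -> week 5, Review -> week 6, Refactor -> week 1, Deploy -> week 2, Handover -> week 3, Migrate -> week 4.

7 weeks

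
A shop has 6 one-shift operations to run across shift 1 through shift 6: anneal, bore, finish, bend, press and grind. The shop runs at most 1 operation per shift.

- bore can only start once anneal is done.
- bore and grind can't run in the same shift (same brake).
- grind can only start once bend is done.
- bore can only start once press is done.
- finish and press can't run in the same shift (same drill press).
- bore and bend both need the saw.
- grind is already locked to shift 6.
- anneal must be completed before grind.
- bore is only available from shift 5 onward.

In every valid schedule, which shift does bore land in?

bore's window is shift 5–shift 6.
grind is fixed at shift 6, and bore can't share a shift with grind.
So bore must be shift 5.

shift 5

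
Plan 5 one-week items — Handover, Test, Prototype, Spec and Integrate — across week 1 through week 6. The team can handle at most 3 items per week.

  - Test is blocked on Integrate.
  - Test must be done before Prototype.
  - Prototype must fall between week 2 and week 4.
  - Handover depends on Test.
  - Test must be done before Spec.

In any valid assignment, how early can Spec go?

Precedence pushes Spec to at least week 3.
Spec at week 3 is achievable: Prototype -> week 3; Spec -> week 3; Handover -> week 3; Integrate -> week 1; Test -> week 2.

week 3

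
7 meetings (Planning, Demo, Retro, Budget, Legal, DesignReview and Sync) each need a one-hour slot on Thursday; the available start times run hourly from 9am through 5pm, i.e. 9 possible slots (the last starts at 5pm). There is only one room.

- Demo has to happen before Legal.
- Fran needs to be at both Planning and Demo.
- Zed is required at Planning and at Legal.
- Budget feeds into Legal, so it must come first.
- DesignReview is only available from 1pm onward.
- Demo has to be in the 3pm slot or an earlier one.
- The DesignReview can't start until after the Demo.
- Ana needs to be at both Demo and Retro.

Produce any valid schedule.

Planning -> 12pm, Sync -> 3pm, Legal -> 11am, DesignReview -> 1pm, Retro -> 2pm, Budget -> 10am, Demo -> 9am

Checking: Demo(9am) before Legal(11am); Budget(10am) before Legal(11am); Demo(9am) before DesignReview(1pm); Planning(12pm) != Demo(9am); Planning(12pm) != Legal(11am); Demo(9am) != Retro(2pm); DesignReview=1pm in [1pm,5pm]; Demo=9am in [9am,3pm]; max 1 per slot (cap 1).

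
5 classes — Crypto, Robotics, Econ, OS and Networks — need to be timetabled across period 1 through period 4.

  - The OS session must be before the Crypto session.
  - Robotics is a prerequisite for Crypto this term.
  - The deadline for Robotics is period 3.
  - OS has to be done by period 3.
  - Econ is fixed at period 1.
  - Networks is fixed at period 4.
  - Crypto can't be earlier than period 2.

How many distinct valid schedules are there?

Splitting on Crypto: it can be period 2 (1), period 3 (4), period 4 (9). Listing each branch's schedules as (Robotics, Econ, OS, Networks) by period number:
Crypto=period 2: (1,1,1,4) — 1.
Crypto=period 3: (1,1,1,4) (1,1,2,4) (2,1,1,4) (2,1,2,4) — 4.
Crypto=period 4: (1,1,1,4) (1,1,2,4) (1,1,3,4) (2,1,1,4) (2,1,2,4) (2,1,3,4) (3,1,1,4) (3,1,2,4) (3,1,3,4) — 9.
Summing: 1 + 4 + 9 = 14.

14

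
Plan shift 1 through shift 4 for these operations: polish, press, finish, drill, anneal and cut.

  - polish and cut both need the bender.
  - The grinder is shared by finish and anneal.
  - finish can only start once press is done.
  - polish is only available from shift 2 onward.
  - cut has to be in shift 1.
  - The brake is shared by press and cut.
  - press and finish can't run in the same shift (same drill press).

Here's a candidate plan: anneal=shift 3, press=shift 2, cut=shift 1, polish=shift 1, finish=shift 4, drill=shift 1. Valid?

No. polish is only available from shift 2 onward is not satisfied.

cut has to be in shift 1 — holds.
The grinder is shared by finish and anneal — holds.
The brake is shared by press and cut — holds.
press and finish can't run in the same shift (same drill press) — holds.
finish can only start once press is done — holds.
polish is only available from shift 2 onward — violated.
polish and cut both need the bender — violated.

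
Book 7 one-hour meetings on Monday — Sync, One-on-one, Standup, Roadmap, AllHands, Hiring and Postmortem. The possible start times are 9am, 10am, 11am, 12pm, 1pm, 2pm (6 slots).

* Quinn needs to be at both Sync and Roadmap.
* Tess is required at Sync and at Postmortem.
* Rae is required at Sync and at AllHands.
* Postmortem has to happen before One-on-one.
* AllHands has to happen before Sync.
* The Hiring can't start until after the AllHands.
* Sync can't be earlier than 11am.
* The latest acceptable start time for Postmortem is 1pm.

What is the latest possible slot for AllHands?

Downstream work caps AllHands at 1pm.
AllHands at 1pm is achievable: One-on-one -> 10am, AllHands -> 1pm, Hiring -> 2pm, Sync -> 2pm, Postmortem -> 9am, Roadmap -> 9am, Standup -> 9am.

1pm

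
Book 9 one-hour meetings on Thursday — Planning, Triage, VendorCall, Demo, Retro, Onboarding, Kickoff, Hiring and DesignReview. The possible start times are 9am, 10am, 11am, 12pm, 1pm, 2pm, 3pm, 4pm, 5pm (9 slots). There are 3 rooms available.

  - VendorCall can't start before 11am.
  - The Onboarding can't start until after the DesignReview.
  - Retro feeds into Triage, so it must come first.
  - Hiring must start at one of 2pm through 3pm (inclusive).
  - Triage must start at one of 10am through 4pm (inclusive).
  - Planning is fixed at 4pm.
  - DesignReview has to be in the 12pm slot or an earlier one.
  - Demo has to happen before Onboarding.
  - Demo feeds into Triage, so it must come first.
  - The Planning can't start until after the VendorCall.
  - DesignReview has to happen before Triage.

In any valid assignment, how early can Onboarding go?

10am

Precedence pushes Onboarding to at least 10am.
Onboarding at 10am is achievable: VendorCall=11am; Hiring=2pm; Planning=4pm; Demo=9am; Kickoff=10am; DesignReview=9am; Triage=10am; Onboarding=10am; Retro=9am.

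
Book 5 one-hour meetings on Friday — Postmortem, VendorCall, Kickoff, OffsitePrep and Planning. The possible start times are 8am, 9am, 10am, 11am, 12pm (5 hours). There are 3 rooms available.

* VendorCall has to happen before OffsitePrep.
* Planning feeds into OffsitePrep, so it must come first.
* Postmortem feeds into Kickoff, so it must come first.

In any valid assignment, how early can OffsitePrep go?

Precedence pushes OffsitePrep to at least 9am.
OffsitePrep at 9am is achievable: Postmortem -> 8am; Planning -> 8am; VendorCall -> 8am; OffsitePrep -> 9am; Kickoff -> 9am.

9am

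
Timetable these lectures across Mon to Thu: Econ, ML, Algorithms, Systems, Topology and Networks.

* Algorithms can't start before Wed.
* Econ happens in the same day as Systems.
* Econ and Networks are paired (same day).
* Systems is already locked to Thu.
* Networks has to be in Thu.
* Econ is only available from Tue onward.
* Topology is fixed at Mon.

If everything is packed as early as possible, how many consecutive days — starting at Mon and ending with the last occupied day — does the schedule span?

Systems can't be placed before Thu — that is day 4 counting from Mon — so the schedule must run through at least 4 days.
4 works (last occupied day: Thu): for example Networks -> Thu, ML -> Mon, Algorithms -> Wed, Topology -> Mon, Econ -> Thu, Systems -> Thu.

4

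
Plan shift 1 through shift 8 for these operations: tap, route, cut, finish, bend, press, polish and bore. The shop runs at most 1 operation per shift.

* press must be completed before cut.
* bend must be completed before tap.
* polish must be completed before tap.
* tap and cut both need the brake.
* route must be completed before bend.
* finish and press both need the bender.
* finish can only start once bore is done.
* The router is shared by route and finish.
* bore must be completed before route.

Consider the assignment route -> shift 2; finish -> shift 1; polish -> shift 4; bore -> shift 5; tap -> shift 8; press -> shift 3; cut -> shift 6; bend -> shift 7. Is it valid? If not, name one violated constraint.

finish can only start once bore is done — violated.
finish and press both need the bender — holds.
tap and cut both need the brake — holds.
bend must be completed before tap — holds.
The router is shared by route and finish — holds.
press must be completed before cut — holds.
polish must be completed before tap — holds.
route must be completed before bend — holds.
The shop runs at most 1 operation per shift — holds.
bore must be completed before route — violated.

Invalid. finish can only start once bore is done.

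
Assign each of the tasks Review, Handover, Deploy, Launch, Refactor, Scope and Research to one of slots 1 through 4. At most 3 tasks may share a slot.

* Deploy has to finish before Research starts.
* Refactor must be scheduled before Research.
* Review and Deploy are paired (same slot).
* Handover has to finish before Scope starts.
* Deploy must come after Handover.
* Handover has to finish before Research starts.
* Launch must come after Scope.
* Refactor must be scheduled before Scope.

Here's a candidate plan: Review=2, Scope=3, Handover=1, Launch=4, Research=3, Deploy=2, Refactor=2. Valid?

Yes, all constraints hold

Deploy has to finish before Research starts — holds.
Handover has to finish before Scope starts — holds.
Refactor must be scheduled before Research — holds.
At most 3 tasks may share a slot — holds.
Deploy must come after Handover — holds.
Handover has to finish before Research starts — holds.
Review and Deploy are paired (same slot) — holds.
Refactor must be scheduled before Scope — holds.
Launch must come after Scope — holds.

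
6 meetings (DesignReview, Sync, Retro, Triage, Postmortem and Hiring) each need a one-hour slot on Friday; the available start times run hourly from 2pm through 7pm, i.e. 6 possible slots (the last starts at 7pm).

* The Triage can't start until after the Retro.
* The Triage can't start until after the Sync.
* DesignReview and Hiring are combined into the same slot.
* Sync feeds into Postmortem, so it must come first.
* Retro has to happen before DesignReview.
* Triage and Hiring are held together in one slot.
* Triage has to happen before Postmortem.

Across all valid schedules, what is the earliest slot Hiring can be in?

3pm

Hiring must be in the same slot as DesignReview, which can't be before 3pm, so Hiring is at least 3pm; Hiring must be in the same slot as Triage, which can't be after 6pm, so Hiring is at most 6pm.
Hiring at 3pm is achievable: Hiring in 3pm; Retro in 2pm; Triage in 3pm; Sync in 2pm; Postmortem in 4pm; DesignReview in 3pm.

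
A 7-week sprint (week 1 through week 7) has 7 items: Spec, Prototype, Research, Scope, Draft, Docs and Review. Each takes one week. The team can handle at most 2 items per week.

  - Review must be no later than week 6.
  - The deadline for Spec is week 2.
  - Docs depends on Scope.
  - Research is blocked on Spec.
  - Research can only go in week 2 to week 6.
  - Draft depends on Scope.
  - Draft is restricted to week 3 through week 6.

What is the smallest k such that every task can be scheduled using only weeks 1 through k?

The precedence chain requires at least 2 distinct weeks.
With at most 2 per week and 7 tasks, at least 4 weeks are needed.
Draft can't be placed before week 3, so the schedule must run through at least week 3.
4 works (last occupied week: week 4): for example Spec in week 1; Docs in week 2; Prototype in week 3; Research in week 2; Review in week 4; Draft in week 3; Scope in week 1.

4 weeks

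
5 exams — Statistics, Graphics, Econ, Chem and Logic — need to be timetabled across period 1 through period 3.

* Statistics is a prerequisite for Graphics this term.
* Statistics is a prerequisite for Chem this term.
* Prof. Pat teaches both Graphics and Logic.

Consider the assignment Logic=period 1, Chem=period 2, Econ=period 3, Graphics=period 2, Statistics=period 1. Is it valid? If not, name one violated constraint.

Valid

Prof. Pat teaches both Graphics and Logic — holds.
Statistics is a prerequisite for Chem this term — holds.
Statistics is a prerequisite for Graphics this term — holds.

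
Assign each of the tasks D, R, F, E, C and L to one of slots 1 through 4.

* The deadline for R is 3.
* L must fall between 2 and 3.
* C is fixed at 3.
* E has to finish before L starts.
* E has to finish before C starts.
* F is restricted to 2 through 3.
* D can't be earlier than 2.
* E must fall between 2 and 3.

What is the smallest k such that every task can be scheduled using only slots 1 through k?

The precedence chain requires at least 2 distinct slots.
C can't be placed before 3, so the schedule must run through at least slot 3.
3 works (last occupied slot: 3): for example R=1; E=2; D=2; F=2; L=3; C=3.

3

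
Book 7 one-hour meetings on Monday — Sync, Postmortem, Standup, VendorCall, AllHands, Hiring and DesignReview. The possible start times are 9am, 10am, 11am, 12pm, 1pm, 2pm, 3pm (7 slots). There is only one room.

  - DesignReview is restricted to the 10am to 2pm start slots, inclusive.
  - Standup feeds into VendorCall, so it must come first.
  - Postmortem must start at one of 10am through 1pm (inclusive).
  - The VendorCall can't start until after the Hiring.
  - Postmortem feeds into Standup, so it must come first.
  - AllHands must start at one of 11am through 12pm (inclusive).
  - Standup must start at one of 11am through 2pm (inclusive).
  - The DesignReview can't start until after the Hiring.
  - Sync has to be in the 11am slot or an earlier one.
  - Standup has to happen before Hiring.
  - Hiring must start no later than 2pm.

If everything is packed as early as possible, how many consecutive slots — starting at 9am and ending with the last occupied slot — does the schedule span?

The precedence chain requires at least 4 distinct slots.
With at most 1 per slot and 7 meetings, at least 7 slots are needed.
Propagating the time windows through the other constraints, VendorCall can't land before 1pm — that is slot 5 counting from 9am — so the schedule must run through at least 5 slots.
7 works (last occupied slot: 3pm): for example Hiring -> 1pm; VendorCall -> 3pm; AllHands -> 11am; Standup -> 12pm; DesignReview -> 2pm; Postmortem -> 10am; Sync -> 9am.

7 slots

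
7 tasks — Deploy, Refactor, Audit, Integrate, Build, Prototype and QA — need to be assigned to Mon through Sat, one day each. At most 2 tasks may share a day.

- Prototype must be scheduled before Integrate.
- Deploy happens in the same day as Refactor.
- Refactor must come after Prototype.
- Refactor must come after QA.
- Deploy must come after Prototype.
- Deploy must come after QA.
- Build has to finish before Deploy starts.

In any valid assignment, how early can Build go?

Mon

Downstream work caps Build at Fri.
Build at Mon is achievable: Integrate -> Tue, Refactor -> Wed, Audit -> Thu, Build -> Mon, Prototype -> Mon, QA -> Tue, Deploy -> Wed.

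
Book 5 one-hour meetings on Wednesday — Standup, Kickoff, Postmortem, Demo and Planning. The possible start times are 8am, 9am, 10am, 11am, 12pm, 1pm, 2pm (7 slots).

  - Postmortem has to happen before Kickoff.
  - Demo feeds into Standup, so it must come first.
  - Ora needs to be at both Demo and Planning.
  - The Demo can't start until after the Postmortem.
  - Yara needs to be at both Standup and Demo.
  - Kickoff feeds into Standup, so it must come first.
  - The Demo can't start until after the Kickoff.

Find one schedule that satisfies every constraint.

Standup=11am, Kickoff=9am, Demo=10am, Postmortem=8am, Planning=8am

Checking: Kickoff(9am) before Standup(11am); Kickoff(9am) before Demo(10am); Postmortem(8am) before Demo(10am); Postmortem(8am) before Kickoff(9am); Demo(10am) before Standup(11am); Standup(11am) != Demo(10am); Demo(10am) != Planning(8am).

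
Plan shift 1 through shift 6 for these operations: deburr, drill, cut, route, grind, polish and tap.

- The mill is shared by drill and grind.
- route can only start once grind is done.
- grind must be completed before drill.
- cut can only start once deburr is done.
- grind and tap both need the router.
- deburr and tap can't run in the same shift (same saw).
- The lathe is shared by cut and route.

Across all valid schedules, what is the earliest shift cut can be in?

shift 2

Precedence pushes cut to at least shift 2.
cut at shift 2 is achievable: drill=shift 2, deburr=shift 1, tap=shift 2, route=shift 3, polish=shift 1, grind=shift 1, cut=shift 2.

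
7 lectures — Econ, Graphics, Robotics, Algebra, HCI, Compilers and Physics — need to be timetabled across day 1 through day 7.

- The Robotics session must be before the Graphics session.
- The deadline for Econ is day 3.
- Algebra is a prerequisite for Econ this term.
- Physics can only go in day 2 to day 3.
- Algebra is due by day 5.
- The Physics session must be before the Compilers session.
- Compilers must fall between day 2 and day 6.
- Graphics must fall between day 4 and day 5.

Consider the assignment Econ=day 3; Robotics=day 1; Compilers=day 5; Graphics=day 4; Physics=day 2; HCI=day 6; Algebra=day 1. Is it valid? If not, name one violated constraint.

The Physics session must be before the Compilers session — holds.
The Robotics session must be before the Graphics session — holds.
Graphics must fall between day 4 and day 5 — holds.
Physics can only go in day 2 to day 3 — holds.
Algebra is a prerequisite for Econ this term — holds.
The deadline for Econ is day 3 — holds.
Algebra is due by day 5 — holds.
Compilers must fall between day 2 and day 6 — holds.

Valid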